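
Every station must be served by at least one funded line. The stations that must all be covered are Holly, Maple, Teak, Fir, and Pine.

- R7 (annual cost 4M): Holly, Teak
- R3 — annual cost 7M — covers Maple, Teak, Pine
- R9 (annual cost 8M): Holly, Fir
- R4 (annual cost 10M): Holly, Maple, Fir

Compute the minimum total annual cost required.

The greedy cost-per-new-station heuristic would pick R7, R3, and R9 for 19, but a cheaper cover exists.
Choose R3 and R9: together they cover Holly, Maple, Teak, Fir, Pine — every station.
Total annual cost: 7 + 8 = 15.
No cover costs less than 15.

15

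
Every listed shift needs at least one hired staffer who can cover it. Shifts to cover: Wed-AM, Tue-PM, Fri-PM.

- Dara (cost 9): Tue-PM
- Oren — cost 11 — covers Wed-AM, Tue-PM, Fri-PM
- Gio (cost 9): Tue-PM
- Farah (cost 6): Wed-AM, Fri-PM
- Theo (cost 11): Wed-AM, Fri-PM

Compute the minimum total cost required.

The greedy cost-per-new-shift heuristic would pick Farah and Dara for 15, but a cheaper cover exists.
Oren alone covers Wed-AM, Tue-PM, Fri-PM — every shift.
Total cost: 11.
No cover costs less than 11.

11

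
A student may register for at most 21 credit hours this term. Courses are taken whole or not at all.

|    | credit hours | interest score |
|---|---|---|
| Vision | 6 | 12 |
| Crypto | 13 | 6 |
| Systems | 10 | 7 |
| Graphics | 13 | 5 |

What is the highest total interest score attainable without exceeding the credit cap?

Allowing fractional choices, the relaxed optimum would be about 21.3, but courses are indivisible.
Vision + Crypto: credit hours 6 + 13 = 19 ≤ 21, interest score 12 + 6 = 18.
Vision + Systems: credit hours 6 + 10 = 16 ≤ 21, interest score 12 + 7 = 19.
Best is Vision and Systems with total interest score 19.

19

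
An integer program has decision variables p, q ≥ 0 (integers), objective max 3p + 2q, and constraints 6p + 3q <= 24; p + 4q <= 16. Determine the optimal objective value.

13

The continuous relaxation peaks at (2.29, 3.43) with value 13.71; rounding to a feasible lattice point costs some objective.
(p,q)=(3,2): 6·3+3·2=24≤24, 1·3+4·2=11≤16, objective 13.
(p,q)=(2,3): 6·2+3·3=21≤24, 1·2+4·3=14≤16, objective 12.
(p,q)=(3,1): 6·3+3·1=21≤24, 1·3+4·1=7≤16, objective 11.
(p,q)=(2,2): 6·2+3·2=18≤24, 1·2+4·2=10≤16, objective 10.
Maximum is 13 at (p,q)=(3,2).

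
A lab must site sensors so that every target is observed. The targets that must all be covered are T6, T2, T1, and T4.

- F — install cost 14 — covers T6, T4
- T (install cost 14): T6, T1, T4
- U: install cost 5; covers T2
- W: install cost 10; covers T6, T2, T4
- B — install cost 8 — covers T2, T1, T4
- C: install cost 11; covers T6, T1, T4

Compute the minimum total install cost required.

16

This is a weighted set-cover instance.
The greedy cost-per-new-target heuristic would pick B and W for 18, but a cheaper cover exists.
Choose U and C: together they cover T6, T2, T1, T4 — every target.
Total install cost: 5 + 11 = 16.
No cover costs less than 16.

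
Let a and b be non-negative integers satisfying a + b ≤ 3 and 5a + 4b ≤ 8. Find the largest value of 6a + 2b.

6

The continuous relaxation peaks at (1.6, 0) with value 9.60; rounding to a feasible lattice point costs some objective.
(a,b)=(1,0): 1·1+1·0=1≤3, 5·1+4·0=5≤8, objective 6.
(a,b)=(0,1): 1·0+1·1=1≤3, 5·0+4·1=4≤8, objective 2.
(a,b)=(0,0): 1·0+1·0=0≤3, 5·0+4·0=0≤8, objective 0.
No feasible integer point exceeds 6.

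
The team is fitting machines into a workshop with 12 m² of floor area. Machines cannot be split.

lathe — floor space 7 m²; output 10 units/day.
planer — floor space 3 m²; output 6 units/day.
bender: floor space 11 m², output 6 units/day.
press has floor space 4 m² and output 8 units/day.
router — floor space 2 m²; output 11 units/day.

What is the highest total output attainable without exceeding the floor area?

This is an integer program with binary decision variables.
Allowing fractional choices, the relaxed optimum would be about 29.3, but machines are indivisible.
lathe + router: floor space 7 + 2 = 9 ≤ 12, output 10 + 11 = 21.
planer + press + router: floor space 3 + 4 + 2 = 9 ≤ 12, output 6 + 8 + 11 = 25.
lathe + planer + router: floor space 7 + 3 + 2 = 12 ≤ 12, output 10 + 6 + 11 = 27.
Best is lathe, planer, and router with total output 27.

27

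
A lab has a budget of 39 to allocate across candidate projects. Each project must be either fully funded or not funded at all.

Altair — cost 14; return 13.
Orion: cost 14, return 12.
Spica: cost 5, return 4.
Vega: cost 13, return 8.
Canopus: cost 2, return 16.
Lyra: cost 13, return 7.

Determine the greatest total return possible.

45

Take Altair, Orion, Spica, and Canopus: cost 14 + 14 + 5 + 2 = 35 ≤ 39, return 13 + 12 + 4 + 16 = 45.
No other feasible combination does better.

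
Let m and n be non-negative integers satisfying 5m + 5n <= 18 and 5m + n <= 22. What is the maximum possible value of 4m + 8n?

24

(m,n)=(0,3) is feasible, giving 24.
(m,n)=(1,2) is feasible, giving 20.
(m,n)=(0,2) is feasible, giving 16.
The best lattice point is (0,3), giving 24.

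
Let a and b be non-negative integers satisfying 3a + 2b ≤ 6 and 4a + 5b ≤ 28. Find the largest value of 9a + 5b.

(a,b)=(2,0): 3·2+2·0=6≤6, 4·2+5·0=8≤28, objective 18.
(a,b)=(1,1): 3·1+2·1=5≤6, 4·1+5·1=9≤28, objective 14.
Maximum is 18 at (a,b)=(2,0).

18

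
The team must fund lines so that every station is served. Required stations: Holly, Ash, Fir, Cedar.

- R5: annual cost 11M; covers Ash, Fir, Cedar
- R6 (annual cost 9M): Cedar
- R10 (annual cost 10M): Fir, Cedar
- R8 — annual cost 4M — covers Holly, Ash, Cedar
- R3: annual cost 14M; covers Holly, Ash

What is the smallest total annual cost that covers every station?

This is a weighted set-cover instance.
Choose R10 and R8: together they cover Holly, Ash, Fir, Cedar — every station.
Total annual cost: 10 + 4 = 14.

14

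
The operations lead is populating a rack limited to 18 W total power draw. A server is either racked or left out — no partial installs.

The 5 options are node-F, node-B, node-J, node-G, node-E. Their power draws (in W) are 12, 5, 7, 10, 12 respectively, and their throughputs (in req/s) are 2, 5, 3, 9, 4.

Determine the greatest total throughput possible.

14

Take node-B and node-G: power draw 5 + 10 = 15 ≤ 18, throughput 5 + 9 = 14.
No other feasible combination does better.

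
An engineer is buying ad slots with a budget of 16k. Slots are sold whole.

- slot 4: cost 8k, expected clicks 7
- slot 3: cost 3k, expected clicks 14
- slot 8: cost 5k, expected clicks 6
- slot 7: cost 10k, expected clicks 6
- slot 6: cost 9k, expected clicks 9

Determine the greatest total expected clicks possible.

Take slot 4, slot 3, and slot 8: cost 8 + 3 + 5 = 16 ≤ 16, expected clicks 7 + 14 + 6 = 27.
No other feasible combination does better.

27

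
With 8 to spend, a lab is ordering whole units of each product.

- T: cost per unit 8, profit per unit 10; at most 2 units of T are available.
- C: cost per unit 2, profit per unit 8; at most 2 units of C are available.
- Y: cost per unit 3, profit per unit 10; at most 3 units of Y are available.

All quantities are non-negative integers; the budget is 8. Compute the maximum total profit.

1×C and 2×Y: cost 8 ≤ 8, profit 1·8 + 2·10 = 28.
2×C and 1×Y: cost 7 ≤ 8, profit 2·8 + 1·10 = 26.
Best is 28.

28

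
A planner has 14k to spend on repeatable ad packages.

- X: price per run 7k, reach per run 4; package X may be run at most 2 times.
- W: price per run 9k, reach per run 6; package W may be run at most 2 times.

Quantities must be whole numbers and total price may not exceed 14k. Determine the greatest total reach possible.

8

W has the best ratio (6/9); taking only W gives at most 1×6 = 6 (stopped by the price limit).
Mixing does better — 2×X: price 14 ≤ 14, reach 2·4 = 8.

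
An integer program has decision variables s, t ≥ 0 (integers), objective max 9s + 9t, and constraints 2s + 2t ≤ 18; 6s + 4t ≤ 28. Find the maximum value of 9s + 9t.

(s,t)=(0,7): 2·0+2·7=14≤18, 6·0+4·7=28≤28, objective 63.
(s,t)=(0,6): 2·0+2·6=12≤18, 6·0+4·6=24≤28, objective 54.
No feasible integer point exceeds 63.

63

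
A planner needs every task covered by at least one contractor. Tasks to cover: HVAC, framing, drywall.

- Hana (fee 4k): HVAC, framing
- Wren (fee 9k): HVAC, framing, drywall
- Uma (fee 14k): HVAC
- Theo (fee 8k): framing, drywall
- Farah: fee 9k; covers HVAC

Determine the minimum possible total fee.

This is an integer covering problem.
Wren alone covers HVAC, framing, drywall — every task.
Total fee: 9.

9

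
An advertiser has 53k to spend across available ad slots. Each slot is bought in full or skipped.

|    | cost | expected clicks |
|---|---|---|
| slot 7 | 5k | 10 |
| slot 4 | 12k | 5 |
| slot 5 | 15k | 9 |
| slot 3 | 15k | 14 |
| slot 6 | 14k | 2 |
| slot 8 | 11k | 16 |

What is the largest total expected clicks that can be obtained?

Allowing fractional choices, the relaxed optimum would be about 51.9, but ad slots are indivisible.
slot 7 + slot 5 + slot 3 + slot 8: cost 5 + 15 + 15 + 11 = 46 ≤ 53, expected clicks 10 + 9 + 14 + 16 = 49.
slot 7 + slot 4 + slot 3 + slot 8: cost 5 + 12 + 15 + 11 = 43 ≤ 53, expected clicks 10 + 5 + 14 + 16 = 45.
Best is slot 7, slot 5, slot 3, and slot 8 with total expected clicks 49.

49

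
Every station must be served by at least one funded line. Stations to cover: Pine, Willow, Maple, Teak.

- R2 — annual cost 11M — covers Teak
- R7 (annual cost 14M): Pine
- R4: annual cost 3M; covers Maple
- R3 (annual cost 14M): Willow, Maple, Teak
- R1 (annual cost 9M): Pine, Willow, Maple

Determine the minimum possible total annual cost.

This is an integer covering problem.
The greedy cost-per-new-station heuristic would pick R4, R1, and R2 for 23, but a cheaper cover exists.
Choose R2 and R1: together they cover Pine, Willow, Maple, Teak — every station.
Total annual cost: 11 + 9 = 20.
No cover costs less than 20.

20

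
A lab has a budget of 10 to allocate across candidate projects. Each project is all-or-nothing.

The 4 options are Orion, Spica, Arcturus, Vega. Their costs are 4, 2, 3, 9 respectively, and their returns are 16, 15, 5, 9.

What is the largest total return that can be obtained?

36

Treat it as a binary knapsack problem.
Take Orion, Spica, and Arcturus: cost 4 + 2 + 3 = 9 ≤ 10, return 16 + 15 + 5 = 36.
No other feasible combination does better.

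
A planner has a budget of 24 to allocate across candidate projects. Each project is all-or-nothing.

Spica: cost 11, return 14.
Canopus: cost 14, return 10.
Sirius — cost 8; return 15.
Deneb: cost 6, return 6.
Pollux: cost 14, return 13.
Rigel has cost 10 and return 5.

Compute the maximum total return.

Take Spica and Sirius: cost 11 + 8 = 19 ≤ 24, return 14 + 15 = 29.
No other feasible combination does better.

29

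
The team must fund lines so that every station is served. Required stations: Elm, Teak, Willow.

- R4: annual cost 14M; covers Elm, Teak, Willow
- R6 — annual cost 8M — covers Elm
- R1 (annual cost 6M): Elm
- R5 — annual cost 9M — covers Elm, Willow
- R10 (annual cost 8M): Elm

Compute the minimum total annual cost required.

This is a weighted set-cover instance.
The greedy cost-per-new-station heuristic would pick R5 and R4 for 23, but a cheaper cover exists.
R4 alone covers Elm, Teak, Willow — every station.
Total annual cost: 14.
No cover costs less than 14.

14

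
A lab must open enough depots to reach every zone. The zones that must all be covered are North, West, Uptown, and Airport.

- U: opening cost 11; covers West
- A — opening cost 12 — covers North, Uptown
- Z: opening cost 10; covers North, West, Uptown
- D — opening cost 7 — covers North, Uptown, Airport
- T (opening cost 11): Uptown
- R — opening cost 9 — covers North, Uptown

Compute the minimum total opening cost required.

This is an integer covering problem.
Choose Z and D: together they cover North, West, Uptown, Airport — every zone.
Total opening cost: 10 + 7 = 17.
No cover costs less than 17.

17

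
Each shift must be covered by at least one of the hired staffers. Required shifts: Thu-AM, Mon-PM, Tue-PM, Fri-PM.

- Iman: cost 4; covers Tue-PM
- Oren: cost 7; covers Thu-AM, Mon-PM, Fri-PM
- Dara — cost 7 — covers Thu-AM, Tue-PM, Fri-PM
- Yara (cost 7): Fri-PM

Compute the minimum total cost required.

11

Choose Iman and Oren: together they cover Thu-AM, Mon-PM, Tue-PM, Fri-PM — every shift.
Total cost: 4 + 7 = 11.
No cover costs less than 11.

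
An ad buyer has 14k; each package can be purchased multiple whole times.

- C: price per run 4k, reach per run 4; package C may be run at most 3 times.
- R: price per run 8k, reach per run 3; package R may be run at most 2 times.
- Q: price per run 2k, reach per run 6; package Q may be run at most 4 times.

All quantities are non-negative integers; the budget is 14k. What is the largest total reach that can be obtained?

Take 1×C and 4×Q: price 12 ≤ 14, reach 1·4 + 4·6 = 28.
Q has the best ratio (6/2) and is taken to its limit of 4; remaining capacity is filled optimally with the others.

28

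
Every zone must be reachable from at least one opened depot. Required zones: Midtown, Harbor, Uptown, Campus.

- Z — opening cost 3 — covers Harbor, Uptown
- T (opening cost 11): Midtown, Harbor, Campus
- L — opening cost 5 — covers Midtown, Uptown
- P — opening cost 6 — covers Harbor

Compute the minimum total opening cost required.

The greedy cost-per-new-zone heuristic would pick Z, L, and T for 19, but a cheaper cover exists.
Choose Z and T: together they cover Midtown, Harbor, Uptown, Campus — every zone.
Total opening cost: 3 + 11 = 14.
No cover costs less than 14.

14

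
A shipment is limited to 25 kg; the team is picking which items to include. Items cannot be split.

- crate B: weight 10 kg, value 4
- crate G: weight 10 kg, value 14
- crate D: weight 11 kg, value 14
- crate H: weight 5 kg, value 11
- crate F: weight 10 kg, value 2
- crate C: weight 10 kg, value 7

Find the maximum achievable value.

Allowing fractional choices, the relaxed optimum would be about 37.7, but items are indivisible.
crate B + crate G + crate H: weight 10 + 10 + 5 = 25 ≤ 25, value 4 + 14 + 11 = 29.
crate G + crate H + crate C: weight 10 + 5 + 10 = 25 ≤ 25, value 14 + 11 + 7 = 32.
crate G + crate D: weight 10 + 11 = 21 ≤ 25, value 14 + 14 = 28.
Best is crate G, crate H, and crate C with total value 32.

32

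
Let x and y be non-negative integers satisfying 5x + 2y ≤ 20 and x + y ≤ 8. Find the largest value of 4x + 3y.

The continuous relaxation peaks at (1.33, 6.67) with value 25.33; rounding to a feasible lattice point costs some objective.
(x,y)=(1,7): 5·1+2·7=19≤20, 1·1+1·7=8≤8, objective 25.
(x,y)=(0,8): 5·0+2·8=16≤20, 1·0+1·8=8≤8, objective 24.
(x,y)=(2,5): 5·2+2·5=20≤20, 1·2+1·5=7≤8, objective 23.
No feasible integer point exceeds 25.

25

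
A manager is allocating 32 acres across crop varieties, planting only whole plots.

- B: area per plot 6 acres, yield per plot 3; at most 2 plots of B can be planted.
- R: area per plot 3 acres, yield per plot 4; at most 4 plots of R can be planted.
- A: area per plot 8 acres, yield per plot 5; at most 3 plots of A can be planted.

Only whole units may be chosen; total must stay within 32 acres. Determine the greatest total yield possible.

4×R and 2×A: area 28 ≤ 32, yield 4·4 + 2·5 = 26.
2×B, 4×R, and 1×A: area 32 ≤ 32, yield 2·3 + 4·4 + 1·5 = 27.
Best is 27.

27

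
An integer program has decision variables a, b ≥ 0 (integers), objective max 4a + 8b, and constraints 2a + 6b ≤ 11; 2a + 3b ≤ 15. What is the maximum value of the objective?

(a,b)=(5,0): 2·5+6·0=10≤11, 2·5+3·0=10≤15, objective 20.
(a,b)=(4,0): 2·4+6·0=8≤11, 2·4+3·0=8≤15, objective 16.
No feasible integer point exceeds 20.

20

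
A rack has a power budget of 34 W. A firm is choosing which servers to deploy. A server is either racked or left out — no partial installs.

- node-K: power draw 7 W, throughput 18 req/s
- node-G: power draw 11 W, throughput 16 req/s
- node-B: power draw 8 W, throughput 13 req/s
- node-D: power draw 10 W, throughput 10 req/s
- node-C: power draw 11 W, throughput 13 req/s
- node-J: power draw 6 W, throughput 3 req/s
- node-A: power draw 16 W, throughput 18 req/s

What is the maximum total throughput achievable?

52

node-K + node-G + node-A: power draw 7 + 11 + 16 = 34 ≤ 34, throughput 18 + 16 + 18 = 52.
node-K + node-B + node-A: power draw 7 + 8 + 16 = 31 ≤ 34, throughput 18 + 13 + 18 = 49.
node-K + node-G + node-B + node-J: power draw 7 + 11 + 8 + 6 = 32 ≤ 34, throughput 18 + 16 + 13 + 3 = 50.
Best is node-K, node-G, and node-A with total throughput 52.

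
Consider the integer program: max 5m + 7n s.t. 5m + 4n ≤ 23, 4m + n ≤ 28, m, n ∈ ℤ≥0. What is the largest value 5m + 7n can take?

(m,n)=(0,5): 5·0+4·5=20≤23, 4·0+1·5=5≤28, objective 35.
(m,n)=(1,4): 5·1+4·4=21≤23, 4·1+1·4=8≤28, objective 33.
(m,n)=(0,4): 5·0+4·4=16≤23, 4·0+1·4=4≤28, objective 28.
Maximum is 35 at (m,n)=(0,5).

35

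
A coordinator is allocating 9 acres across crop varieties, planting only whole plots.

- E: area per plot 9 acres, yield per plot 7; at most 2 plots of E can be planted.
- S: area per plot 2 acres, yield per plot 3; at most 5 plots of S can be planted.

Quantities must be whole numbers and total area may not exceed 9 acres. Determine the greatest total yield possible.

12

This is a bounded integer knapsack.
Take 4×S: area 8 ≤ 9, yield 4·3 = 12.
No other integer combination yields more.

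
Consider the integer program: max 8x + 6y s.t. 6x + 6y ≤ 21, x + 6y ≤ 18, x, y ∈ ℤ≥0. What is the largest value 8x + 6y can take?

24

The continuous relaxation peaks at (3.5, 0) with value 28.00; rounding to a feasible lattice point costs some objective.
(x,y)=(3,0): 6·3+6·0=18≤21, 1·3+6·0=3≤18, objective 24.
(x,y)=(2,1): 6·2+6·1=18≤21, 1·2+6·1=8≤18, objective 22.
(x,y)=(2,0): 6·2+6·0=12≤21, 1·2+6·0=2≤18, objective 16.
No feasible integer point exceeds 24.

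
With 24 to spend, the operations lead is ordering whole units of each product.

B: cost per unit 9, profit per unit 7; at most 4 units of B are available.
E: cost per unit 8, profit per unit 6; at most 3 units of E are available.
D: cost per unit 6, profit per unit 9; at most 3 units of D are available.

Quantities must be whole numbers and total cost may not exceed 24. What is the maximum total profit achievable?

27

This is a bounded integer knapsack.
3×D: cost 18 ≤ 24, profit 3·9 = 27.
1×B and 2×D: cost 21 ≤ 24, profit 1·7 + 2·9 = 25.
Best is 27.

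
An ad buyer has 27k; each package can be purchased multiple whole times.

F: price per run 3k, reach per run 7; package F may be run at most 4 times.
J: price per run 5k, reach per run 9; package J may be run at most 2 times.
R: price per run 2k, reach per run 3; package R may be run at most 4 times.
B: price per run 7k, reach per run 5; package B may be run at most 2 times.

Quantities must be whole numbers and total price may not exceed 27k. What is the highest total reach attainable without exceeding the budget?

This is a bounded integer knapsack.
Take 4×F, 2×J, and 2×R: price 26 ≤ 27, reach 4·7 + 2·9 + 2·3 = 52.
F has the best ratio (7/3) and is taken to its limit of 4; remaining capacity is filled optimally with the others.

52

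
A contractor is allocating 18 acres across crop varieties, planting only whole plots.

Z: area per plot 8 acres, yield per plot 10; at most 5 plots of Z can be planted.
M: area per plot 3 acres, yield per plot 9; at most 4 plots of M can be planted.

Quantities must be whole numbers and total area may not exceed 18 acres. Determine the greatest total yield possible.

37

4×M: area 12 ≤ 18, yield 4·9 = 36.
1×Z and 3×M: area 17 ≤ 18, yield 1·10 + 3·9 = 37.
Best is 37.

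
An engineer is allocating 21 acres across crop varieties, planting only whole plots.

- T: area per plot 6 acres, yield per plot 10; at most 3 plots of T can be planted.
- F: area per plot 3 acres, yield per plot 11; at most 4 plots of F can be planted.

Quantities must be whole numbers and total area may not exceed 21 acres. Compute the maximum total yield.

1×T and 4×F: area 18 ≤ 21, yield 1·10 + 4·11 = 54.
2×T and 3×F: area 21 ≤ 21, yield 2·10 + 3·11 = 53.
Best is 54.

54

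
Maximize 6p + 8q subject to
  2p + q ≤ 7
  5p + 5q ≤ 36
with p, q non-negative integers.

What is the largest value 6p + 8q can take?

56

(p,q)=(0,7): 2·0+1·7=7≤7, 5·0+5·7=35≤36, objective 56.
(p,q)=(0,6): 2·0+1·6=6≤7, 5·0+5·6=30≤36, objective 48.
The best lattice point is (0,7), giving 56.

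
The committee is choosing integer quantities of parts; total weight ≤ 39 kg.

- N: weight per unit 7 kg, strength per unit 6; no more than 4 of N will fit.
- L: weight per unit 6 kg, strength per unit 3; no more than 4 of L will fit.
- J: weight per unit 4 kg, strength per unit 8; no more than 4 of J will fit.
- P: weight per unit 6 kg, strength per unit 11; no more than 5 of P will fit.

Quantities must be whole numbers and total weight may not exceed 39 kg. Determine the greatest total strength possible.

J has the best ratio (8/4); taking only J gives at most 4×8 = 32 (stopped by the supply cap of 4).
Mixing does better — 2×J and 5×P: weight 38 ≤ 39, strength 2·8 + 5·11 = 71.

71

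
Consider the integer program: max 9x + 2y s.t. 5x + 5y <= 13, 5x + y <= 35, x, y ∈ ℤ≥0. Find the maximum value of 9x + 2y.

18

(x,y)=(2,0): 5·2+5·0=10≤13, 5·2+1·0=10≤35, objective 18.
(x,y)=(1,1): 5·1+5·1=10≤13, 5·1+1·1=6≤35, objective 11.
(x,y)=(1,0): 5·1+5·0=5≤13, 5·1+1·0=5≤35, objective 9.
The best lattice point is (2,0), giving 18.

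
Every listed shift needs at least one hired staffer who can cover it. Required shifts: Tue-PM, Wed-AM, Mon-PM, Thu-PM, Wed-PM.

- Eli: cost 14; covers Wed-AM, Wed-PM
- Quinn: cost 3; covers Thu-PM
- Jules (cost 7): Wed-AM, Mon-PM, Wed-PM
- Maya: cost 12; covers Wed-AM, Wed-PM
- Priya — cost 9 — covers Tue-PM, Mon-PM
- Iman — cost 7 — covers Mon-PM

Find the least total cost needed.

19

Choose Quinn, Jules, and Priya: together they cover Tue-PM, Wed-AM, Mon-PM, Thu-PM, Wed-PM — every shift.
Total cost: 3 + 7 + 9 = 19.
No cover costs less than 19.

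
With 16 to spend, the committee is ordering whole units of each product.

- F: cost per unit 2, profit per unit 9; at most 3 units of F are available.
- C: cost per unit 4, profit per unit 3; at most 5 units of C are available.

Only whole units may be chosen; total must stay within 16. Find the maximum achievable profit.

33

Take 3×F and 2×C: cost 14 ≤ 16, profit 3·9 + 2·3 = 33.
F has the best ratio (9/2) and is taken to its limit of 3; remaining capacity is filled optimally with the others.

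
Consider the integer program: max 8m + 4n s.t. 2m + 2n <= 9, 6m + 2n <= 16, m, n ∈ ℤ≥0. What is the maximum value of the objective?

24

Relaxing integrality, the LP optimum is 25.00 at (m,n) = (1.75, 2.75), which is not an integer point.
(m,n)=(2,2): 2·2+2·2=8≤9, 6·2+2·2=16≤16, objective 24.
(m,n)=(2,1): 2·2+2·1=6≤9, 6·2+2·1=14≤16, objective 20.
(m,n)=(1,3): 2·1+2·3=8≤9, 6·1+2·3=12≤16, objective 20.
The best lattice point is (2,2), giving 24.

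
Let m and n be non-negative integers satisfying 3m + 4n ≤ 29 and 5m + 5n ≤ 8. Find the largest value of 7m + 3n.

7

The continuous relaxation peaks at (1.6, 0) with value 11.20; rounding to a feasible lattice point costs some objective.
(m,n)=(1,0): 3·1+4·0=3≤29, 5·1+5·0=5≤8, objective 7.
(m,n)=(0,1): 3·0+4·1=4≤29, 5·0+5·1=5≤8, objective 3.
(m,n)=(0,0): 3·0+4·0=0≤29, 5·0+5·0=0≤8, objective 0.
No feasible integer point exceeds 7.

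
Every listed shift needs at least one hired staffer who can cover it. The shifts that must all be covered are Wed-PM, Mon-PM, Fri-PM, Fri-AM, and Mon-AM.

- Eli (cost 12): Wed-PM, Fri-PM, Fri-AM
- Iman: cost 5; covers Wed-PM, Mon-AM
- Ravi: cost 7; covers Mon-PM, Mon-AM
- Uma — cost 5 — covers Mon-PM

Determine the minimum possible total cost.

The greedy cost-per-new-shift heuristic would pick Iman, Uma, and Eli for 22, but a cheaper cover exists.
Choose Eli and Ravi: together they cover Wed-PM, Mon-PM, Fri-PM, Fri-AM, Mon-AM — every shift.
Total cost: 12 + 7 = 19.
No cover costs less than 19.

19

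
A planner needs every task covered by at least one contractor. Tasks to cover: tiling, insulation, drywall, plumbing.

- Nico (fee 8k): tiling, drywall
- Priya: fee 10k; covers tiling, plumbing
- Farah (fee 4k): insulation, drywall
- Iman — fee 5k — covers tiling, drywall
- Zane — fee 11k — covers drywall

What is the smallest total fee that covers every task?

Choose Priya and Farah: together they cover tiling, insulation, drywall, plumbing — every task.
Total fee: 10 + 4 = 14.

14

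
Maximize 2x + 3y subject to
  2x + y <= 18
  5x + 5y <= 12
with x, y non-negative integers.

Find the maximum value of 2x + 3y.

Relaxing integrality, the LP optimum is 7.20 at (x,y) = (0, 2.4), which is not an integer point.
(x,y)=(0,2): 2·0+1·2=2≤18, 5·0+5·2=10≤12, objective 6.
(x,y)=(1,1): 2·1+1·1=3≤18, 5·1+5·1=10≤12, objective 5.
(x,y)=(0,1): 2·0+1·1=1≤18, 5·0+5·1=5≤12, objective 3.
Maximum is 6 at (x,y)=(0,2).

6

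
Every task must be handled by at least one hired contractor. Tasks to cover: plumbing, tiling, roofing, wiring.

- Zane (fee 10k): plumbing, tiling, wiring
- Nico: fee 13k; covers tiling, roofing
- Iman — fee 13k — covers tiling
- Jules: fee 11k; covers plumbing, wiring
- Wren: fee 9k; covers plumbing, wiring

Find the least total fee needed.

22

This is an integer covering problem.
The greedy cost-per-new-task heuristic would pick Zane and Nico for 23, but a cheaper cover exists.
Choose Nico and Wren: together they cover plumbing, tiling, roofing, wiring — every task.
Total fee: 13 + 9 = 22.
No cover costs less than 22.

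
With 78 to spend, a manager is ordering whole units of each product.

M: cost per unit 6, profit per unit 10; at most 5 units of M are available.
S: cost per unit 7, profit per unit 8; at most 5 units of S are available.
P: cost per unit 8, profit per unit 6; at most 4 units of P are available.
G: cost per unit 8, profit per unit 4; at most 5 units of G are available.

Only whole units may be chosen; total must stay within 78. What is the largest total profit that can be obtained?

This is a bounded integer knapsack.
M has the best ratio (10/6); taking only M gives at most 5×10 = 50 (stopped by the supply cap of 5).
Mixing does better — 5×M, 5×S, and 1×P: cost 73 ≤ 78, profit 5·10 + 5·8 + 1·6 = 96.

96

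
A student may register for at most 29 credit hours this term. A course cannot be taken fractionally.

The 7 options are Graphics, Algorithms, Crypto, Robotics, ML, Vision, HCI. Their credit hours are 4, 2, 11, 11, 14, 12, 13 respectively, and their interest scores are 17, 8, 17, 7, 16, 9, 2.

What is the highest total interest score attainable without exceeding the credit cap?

Treat it as a binary knapsack problem.
Allowing fractional choices, the relaxed optimum would be about 55.7, but courses are indivisible.
Graphics + Crypto + ML: credit hours 4 + 11 + 14 = 29 ≤ 29, interest score 17 + 17 + 16 = 50.
Graphics + Algorithms + Crypto + Robotics: credit hours 4 + 2 + 11 + 11 = 28 ≤ 29, interest score 17 + 8 + 17 + 7 = 49.
Graphics + Algorithms + Crypto + Vision: credit hours 4 + 2 + 11 + 12 = 29 ≤ 29, interest score 17 + 8 + 17 + 9 = 51.
Best is Graphics, Algorithms, Crypto, and Vision with total interest score 51.

51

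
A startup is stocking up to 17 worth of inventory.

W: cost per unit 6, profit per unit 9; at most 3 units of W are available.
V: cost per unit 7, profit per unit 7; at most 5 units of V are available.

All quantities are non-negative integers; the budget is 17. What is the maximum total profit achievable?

18

W has the best ratio (9/6); taking only W gives at most 2×9 = 18 (stopped by the cost limit).
Optimal: 2×W: cost 12 ≤ 17, profit 2·9 = 18.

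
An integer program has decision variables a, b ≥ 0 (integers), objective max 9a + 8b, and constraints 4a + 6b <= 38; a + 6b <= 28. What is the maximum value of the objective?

81

(a,b)=(9,0): 4·9+6·0=36≤38, 1·9+6·0=9≤28, objective 81.
(a,b)=(8,1): 4·8+6·1=38≤38, 1·8+6·1=14≤28, objective 80.
Maximum is 81 at (a,b)=(9,0).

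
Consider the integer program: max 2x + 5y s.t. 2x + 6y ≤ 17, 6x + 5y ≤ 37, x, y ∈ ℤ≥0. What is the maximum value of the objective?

(x,y)=(5,1) is feasible, giving 15.
(x,y)=(4,1) is feasible, giving 13.
(x,y)=(6,0) is feasible, giving 12.
(x,y)=(5,0) is feasible, giving 10.
No feasible integer point exceeds 15.

15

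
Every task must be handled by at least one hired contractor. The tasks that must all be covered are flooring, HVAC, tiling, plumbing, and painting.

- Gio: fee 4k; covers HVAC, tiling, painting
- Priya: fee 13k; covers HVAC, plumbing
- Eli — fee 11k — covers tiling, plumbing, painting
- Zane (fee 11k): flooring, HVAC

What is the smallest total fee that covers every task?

22

This is a weighted set-cover instance.
The greedy cost-per-new-task heuristic would pick Gio, Eli, and Zane for 26, but a cheaper cover exists.
Choose Eli and Zane: together they cover flooring, HVAC, tiling, plumbing, painting — every task.
Total fee: 11 + 11 = 22.
No cover costs less than 22.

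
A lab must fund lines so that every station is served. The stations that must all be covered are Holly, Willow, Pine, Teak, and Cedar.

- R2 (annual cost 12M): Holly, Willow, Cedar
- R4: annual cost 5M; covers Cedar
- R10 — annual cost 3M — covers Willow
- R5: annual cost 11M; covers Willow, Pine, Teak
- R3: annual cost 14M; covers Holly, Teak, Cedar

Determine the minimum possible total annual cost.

This is an integer covering problem.
The greedy cost-per-new-station heuristic would pick R10, R3, and R5 for 28, but a cheaper cover exists.
Choose R2 and R5: together they cover Holly, Willow, Pine, Teak, Cedar — every station.
Total annual cost: 12 + 11 = 23.
No cover costs less than 23.

23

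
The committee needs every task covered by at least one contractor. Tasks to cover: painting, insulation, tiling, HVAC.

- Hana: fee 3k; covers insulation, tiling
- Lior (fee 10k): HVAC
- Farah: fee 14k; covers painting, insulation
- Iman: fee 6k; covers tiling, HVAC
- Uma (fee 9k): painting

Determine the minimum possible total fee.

Choose Hana, Iman, and Uma: together they cover painting, insulation, tiling, HVAC — every task.
Total fee: 3 + 6 + 9 = 18.
No cover costs less than 18.

18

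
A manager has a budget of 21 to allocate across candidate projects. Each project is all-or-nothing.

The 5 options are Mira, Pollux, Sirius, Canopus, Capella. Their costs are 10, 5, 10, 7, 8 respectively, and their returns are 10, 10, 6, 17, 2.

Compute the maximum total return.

29

Mira + Canopus: cost 10 + 7 = 17 ≤ 21, return 10 + 17 = 27.
Pollux + Canopus + Capella: cost 5 + 7 + 8 = 20 ≤ 21, return 10 + 17 + 2 = 29.
Pollux + Canopus: cost 5 + 7 = 12 ≤ 21, return 10 + 17 = 27.
Best is Pollux, Canopus, and Capella with total return 29.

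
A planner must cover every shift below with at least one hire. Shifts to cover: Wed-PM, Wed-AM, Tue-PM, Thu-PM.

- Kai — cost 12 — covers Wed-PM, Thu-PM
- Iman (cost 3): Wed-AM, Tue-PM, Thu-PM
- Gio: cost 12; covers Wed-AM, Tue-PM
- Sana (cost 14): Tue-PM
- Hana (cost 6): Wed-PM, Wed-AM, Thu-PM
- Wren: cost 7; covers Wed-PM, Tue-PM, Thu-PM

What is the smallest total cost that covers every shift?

Choose Iman and Hana: together they cover Wed-PM, Wed-AM, Tue-PM, Thu-PM — every shift.
Total cost: 3 + 6 = 9.
No cover costs less than 9.

9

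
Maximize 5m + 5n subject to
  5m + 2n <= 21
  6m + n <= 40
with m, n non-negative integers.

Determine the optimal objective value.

50

The continuous relaxation peaks at (0, 10.5) with value 52.50; rounding to a feasible lattice point costs some objective.
(m,n)=(0,10): 5·0+2·10=20≤21, 6·0+1·10=10≤40, objective 50.
(m,n)=(0,9): 5·0+2·9=18≤21, 6·0+1·9=9≤40, objective 45.
The best lattice point is (0,10), giving 50.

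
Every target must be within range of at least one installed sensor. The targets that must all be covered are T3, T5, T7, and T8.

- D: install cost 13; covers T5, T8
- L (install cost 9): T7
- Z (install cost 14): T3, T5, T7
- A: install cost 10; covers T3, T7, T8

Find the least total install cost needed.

Choose D and A: together they cover T3, T5, T7, T8 — every target.
Total install cost: 13 + 10 = 23.
No cover costs less than 23.

23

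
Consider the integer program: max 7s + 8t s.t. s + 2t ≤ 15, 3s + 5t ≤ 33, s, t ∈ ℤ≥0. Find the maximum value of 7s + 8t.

(s,t)=(11,0): 1·11+2·0=11≤15, 3·11+5·0=33≤33, objective 77.
(s,t)=(10,0): 1·10+2·0=10≤15, 3·10+5·0=30≤33, objective 70.
No feasible integer point exceeds 77.

77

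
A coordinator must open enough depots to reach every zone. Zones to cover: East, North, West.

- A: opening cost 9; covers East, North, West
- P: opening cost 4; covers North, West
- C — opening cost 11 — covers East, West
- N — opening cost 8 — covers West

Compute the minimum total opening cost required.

The greedy cost-per-new-zone heuristic would pick P and A for 13, but a cheaper cover exists.
A alone covers East, North, West — every zone.
Total opening cost: 9.
No cover costs less than 9.

9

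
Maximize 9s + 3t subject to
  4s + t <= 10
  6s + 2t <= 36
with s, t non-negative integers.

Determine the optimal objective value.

30

(s,t)=(0,10): 4·0+1·10=10≤10, 6·0+2·10=20≤36, objective 30.
(s,t)=(0,9): 4·0+1·9=9≤10, 6·0+2·9=18≤36, objective 27.
The best lattice point is (0,10), giving 30.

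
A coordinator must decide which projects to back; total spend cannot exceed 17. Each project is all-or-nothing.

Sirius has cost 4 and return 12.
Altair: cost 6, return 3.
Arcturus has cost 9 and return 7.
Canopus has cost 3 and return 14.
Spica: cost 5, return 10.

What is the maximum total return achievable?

Treat it as a binary knapsack problem.
Allowing fractional choices, the relaxed optimum would be about 39.9, but projects are indivisible.
Arcturus + Canopus + Spica: cost 9 + 3 + 5 = 17 ≤ 17, return 7 + 14 + 10 = 31.
Sirius + Canopus + Spica: cost 4 + 3 + 5 = 12 ≤ 17, return 12 + 14 + 10 = 36.
Sirius + Arcturus + Canopus: cost 4 + 9 + 3 = 16 ≤ 17, return 12 + 7 + 14 = 33.
Best is Sirius, Canopus, and Spica with total return 36.

36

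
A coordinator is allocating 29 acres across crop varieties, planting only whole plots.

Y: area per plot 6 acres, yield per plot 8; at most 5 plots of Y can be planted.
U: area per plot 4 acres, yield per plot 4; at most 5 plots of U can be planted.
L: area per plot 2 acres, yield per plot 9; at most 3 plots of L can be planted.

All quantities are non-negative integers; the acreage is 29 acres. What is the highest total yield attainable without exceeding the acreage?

L has the best ratio (9/2); taking only L gives at most 3×9 = 27 (stopped by the supply cap of 3).
Mixing does better — 3×Y, 1×U, and 3×L: area 28 ≤ 29, yield 3·8 + 1·4 + 3·9 = 55.

55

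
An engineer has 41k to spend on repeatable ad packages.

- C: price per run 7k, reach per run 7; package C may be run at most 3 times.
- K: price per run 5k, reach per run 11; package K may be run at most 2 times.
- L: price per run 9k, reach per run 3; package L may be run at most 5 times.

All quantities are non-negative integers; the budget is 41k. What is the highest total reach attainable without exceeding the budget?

This is a bounded integer knapsack.
3×C and 2×K: price 31 ≤ 41, reach 3·7 + 2·11 = 43.
3×C, 2×K, and 1×L: price 40 ≤ 41, reach 3·7 + 2·11 + 1·3 = 46.
Best is 46.

46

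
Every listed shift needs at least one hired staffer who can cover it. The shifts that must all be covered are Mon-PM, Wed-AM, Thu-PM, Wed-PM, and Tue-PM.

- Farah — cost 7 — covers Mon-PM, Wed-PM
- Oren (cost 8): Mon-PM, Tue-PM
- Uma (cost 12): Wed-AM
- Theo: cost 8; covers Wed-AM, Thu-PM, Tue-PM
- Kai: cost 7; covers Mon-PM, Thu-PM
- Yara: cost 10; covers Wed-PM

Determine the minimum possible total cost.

Choose Farah and Theo: together they cover Mon-PM, Wed-AM, Thu-PM, Wed-PM, Tue-PM — every shift.
Total cost: 7 + 8 = 15.

15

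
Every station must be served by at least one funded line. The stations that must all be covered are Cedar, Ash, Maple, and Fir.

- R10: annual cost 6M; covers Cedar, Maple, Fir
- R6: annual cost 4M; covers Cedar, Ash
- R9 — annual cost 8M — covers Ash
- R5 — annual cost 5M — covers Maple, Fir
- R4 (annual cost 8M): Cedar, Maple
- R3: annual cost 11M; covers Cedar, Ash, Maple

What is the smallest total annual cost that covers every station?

9

The greedy cost-per-new-station heuristic would pick R10 and R6 for 10, but a cheaper cover exists.
Choose R6 and R5: together they cover Cedar, Ash, Maple, Fir — every station.
Total annual cost: 4 + 5 = 9.
No cover costs less than 9.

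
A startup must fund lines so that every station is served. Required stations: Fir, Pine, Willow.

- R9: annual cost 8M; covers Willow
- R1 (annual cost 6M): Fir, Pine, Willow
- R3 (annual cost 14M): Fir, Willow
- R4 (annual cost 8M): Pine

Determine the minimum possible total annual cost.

6

This is a weighted set-cover instance.
R1 alone covers Fir, Pine, Willow — every station.
Total annual cost: 6.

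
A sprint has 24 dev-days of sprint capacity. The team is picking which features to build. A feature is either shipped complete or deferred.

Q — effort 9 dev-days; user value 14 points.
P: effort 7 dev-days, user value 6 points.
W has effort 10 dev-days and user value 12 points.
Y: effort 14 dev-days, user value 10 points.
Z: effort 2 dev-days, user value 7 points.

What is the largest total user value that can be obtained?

33

Take Q, W, and Z: effort 9 + 10 + 2 = 21 ≤ 24, user value 14 + 12 + 7 = 33.
No other feasible combination does better.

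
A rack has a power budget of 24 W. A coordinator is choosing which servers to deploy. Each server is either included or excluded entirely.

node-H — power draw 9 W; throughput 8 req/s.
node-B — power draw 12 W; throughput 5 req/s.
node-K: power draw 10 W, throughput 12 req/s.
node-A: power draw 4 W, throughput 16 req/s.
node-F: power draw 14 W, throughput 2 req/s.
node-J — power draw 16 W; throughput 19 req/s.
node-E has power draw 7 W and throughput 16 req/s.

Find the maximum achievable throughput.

44

Treat it as a binary knapsack problem.
Allowing fractional choices, the relaxed optimum would be about 47.6, but servers are indivisible.
node-B + node-A + node-E: power draw 12 + 4 + 7 = 23 ≤ 24, throughput 5 + 16 + 16 = 37.
node-K + node-A + node-E: power draw 10 + 4 + 7 = 21 ≤ 24, throughput 12 + 16 + 16 = 44.
node-H + node-A + node-E: power draw 9 + 4 + 7 = 20 ≤ 24, throughput 8 + 16 + 16 = 40.
Best is node-K, node-A, and node-E with total throughput 44.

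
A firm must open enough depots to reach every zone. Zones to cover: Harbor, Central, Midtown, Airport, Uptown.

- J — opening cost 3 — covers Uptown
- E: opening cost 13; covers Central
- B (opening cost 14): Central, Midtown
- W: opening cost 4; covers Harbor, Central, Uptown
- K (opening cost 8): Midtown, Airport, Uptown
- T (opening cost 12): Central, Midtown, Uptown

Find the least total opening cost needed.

12

Choose W and K: together they cover Harbor, Central, Midtown, Airport, Uptown — every zone.
Total opening cost: 4 + 8 = 12.
No cover costs less than 12.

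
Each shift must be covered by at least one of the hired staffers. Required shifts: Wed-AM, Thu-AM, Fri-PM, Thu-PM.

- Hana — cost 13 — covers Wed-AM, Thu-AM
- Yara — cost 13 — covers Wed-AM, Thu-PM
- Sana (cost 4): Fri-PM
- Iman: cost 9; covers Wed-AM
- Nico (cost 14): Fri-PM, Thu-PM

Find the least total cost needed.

This is an integer covering problem.
The greedy cost-per-new-shift heuristic would pick Sana, Hana, and Yara for 30, but a cheaper cover exists.
Choose Hana and Nico: together they cover Wed-AM, Thu-AM, Fri-PM, Thu-PM — every shift.
Total cost: 13 + 14 = 27.
No cover costs less than 27.

27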